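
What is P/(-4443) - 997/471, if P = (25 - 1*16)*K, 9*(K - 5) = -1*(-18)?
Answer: -1486448/697551 ≈ -2.1310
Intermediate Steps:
K = 7 (K = 5 + (-1*(-18))/9 = 5 + (⅑)*18 = 5 + 2 = 7)
P = 63 (P = (25 - 1*16)*7 = (25 - 16)*7 = 9*7 = 63)
P/(-4443) - 997/471 = 63/(-4443) - 997/471 = 63*(-1/4443) - 997*1/471 = -21/1481 - 997/471 = -1486448/697551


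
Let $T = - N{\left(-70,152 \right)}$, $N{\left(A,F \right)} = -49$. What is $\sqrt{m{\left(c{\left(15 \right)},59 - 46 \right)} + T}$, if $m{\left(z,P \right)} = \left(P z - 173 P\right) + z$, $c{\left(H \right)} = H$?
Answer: $i \sqrt{1990} \approx 44.609 i$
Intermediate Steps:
$T = 49$ ($T = \left(-1\right) \left(-49\right) = 49$)
$m{\left(z,P \right)} = z - 173 P + P z$ ($m{\left(z,P \right)} = \left(- 173 P + P z\right) + z = z - 173 P + P z$)
$\sqrt{m{\left(c{\left(15 \right)},59 - 46 \right)} + T} = \sqrt{\left(15 - 173 \left(59 - 46\right) + \left(59 - 46\right) 15\right) + 49} = \sqrt{\left(15 - 2249 + 13 \cdot 15\right) + 49} = \sqrt{\left(15 - 2249 + 195\right) + 49} = \sqrt{-2039 + 49} = \sqrt{-1990} = i \sqrt{1990}$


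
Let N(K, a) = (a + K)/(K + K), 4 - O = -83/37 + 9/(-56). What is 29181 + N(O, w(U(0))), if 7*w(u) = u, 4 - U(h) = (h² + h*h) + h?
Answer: 774419831/26538 ≈ 29182.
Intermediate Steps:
U(h) = 4 - h - 2*h² (U(h) = 4 - ((h² + h*h) + h) = 4 - ((h² + h²) + h) = 4 - (2*h² + h) = 4 - (h + 2*h²) = 4 + (-h - 2*h²) = 4 - h - 2*h²)
O = 13269/2072 (O = 4 - (-83/37 + 9/(-56)) = 4 - (-83*1/37 + 9*(-1/56)) = 4 - (-83/37 - 9/56) = 4 - 1*(-4981/2072) = 4 + 4981/2072 = 13269/2072 ≈ 6.4040)
w(u) = u/7
N(K, a) = (K + a)/(2*K) (N(K, a) = (K + a)/((2*K)) = (K + a)*(1/(2*K)) = (K + a)/(2*K))
29181 + N(O, w(U(0))) = 29181 + (13269/2072 + (4 - 1*0 - 2*0²)/7)/(2*(13269/2072)) = 29181 + (½)*(2072/13269)*(13269/2072 + (4 + 0 - 2*0)/7) = 29181 + (½)*(2072/13269)*(13269/2072 + (4 + 0 + 0)/7) = 29181 + (½)*(2072/13269)*(13269/2072 + (⅐)*4) = 29181 + (½)*(2072/13269)*(13269/2072 + 4/7) = 29181 + (½)*(2072/13269)*(14453/2072) = 29181 + 14453/26538 = 774419831/26538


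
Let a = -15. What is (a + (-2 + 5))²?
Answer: 144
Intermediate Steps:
(a + (-2 + 5))² = (-15 + (-2 + 5))² = (-15 + 3)² = (-12)² = 144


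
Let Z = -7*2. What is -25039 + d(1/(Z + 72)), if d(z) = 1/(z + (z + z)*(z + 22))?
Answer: -16349626/653 ≈ -25038.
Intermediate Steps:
Z = -14
d(z) = 1/(z + 2*z*(22 + z)) (d(z) = 1/(z + (2*z)*(22 + z)) = 1/(z + 2*z*(22 + z)))
-25039 + d(1/(Z + 72)) = -25039 + 1/((1/(-14 + 72))*(45 + 2/(-14 + 72))) = -25039 + 1/((1/58)*(45 + 2/58)) = -25039 + 1/((1/58)*(45 + 2*(1/58))) = -25039 + 58/(45 + 1/29) = -25039 + 58/(1306/29) = -25039 + 58*(29/1306) = -25039 + 841/653 = -16349626/653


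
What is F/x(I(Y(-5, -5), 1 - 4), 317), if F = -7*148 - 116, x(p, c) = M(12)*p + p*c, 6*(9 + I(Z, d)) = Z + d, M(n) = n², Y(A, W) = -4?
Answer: 6912/28121 ≈ 0.24580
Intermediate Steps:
I(Z, d) = -9 + Z/6 + d/6 (I(Z, d) = -9 + (Z + d)/6 = -9 + (Z/6 + d/6) = -9 + Z/6 + d/6)
x(p, c) = 144*p + c*p (x(p, c) = 12²*p + p*c = 144*p + c*p)
F = -1152 (F = -1036 - 116 = -1152)
F/x(I(Y(-5, -5), 1 - 4), 317) = -1152*1/((144 + 317)*(-9 + (⅙)*(-4) + (1 - 4)/6)) = -1152*1/(461*(-9 - ⅔ + (⅙)*(-3))) = -1152*1/(461*(-9 - ⅔ - ½)) = -1152/((-61/6*461)) = -1152/(-28121/6) = -1152*(-6/28121) = 6912/28121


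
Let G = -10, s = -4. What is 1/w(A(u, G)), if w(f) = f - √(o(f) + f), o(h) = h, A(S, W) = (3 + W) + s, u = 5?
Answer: I/(√22 - 11*I) ≈ -0.076923 + 0.0328*I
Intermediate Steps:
A(S, W) = -1 + W (A(S, W) = (3 + W) - 4 = -1 + W)
w(f) = f - √2*√f (w(f) = f - √(f + f) = f - √(2*f) = f - √2*√f)
1/w(A(u, G)) = 1/((-1 - 10) - √2*√(-1 - 10)) = 1/(-11 - √2*√(-11)) = 1/(-11 - √2*I*√11) = 1/(-11 - I*√22)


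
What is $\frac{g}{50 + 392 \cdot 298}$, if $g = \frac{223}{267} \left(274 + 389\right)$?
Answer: $\frac{49283}{10401074} \approx 0.0047383$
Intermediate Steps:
$g = \frac{49283}{89}$ ($g = 223 \cdot \frac{1}{267} \cdot 663 = \frac{223}{267} \cdot 663 = \frac{49283}{89} \approx 553.74$)
$\frac{g}{50 + 392 \cdot 298} = \frac{49283}{89 \left(50 + 392 \cdot 298\right)} = \frac{49283}{89 \left(50 + 116816\right)} = \frac{49283}{89 \cdot 116866} = \frac{49283}{89} \cdot \frac{1}{116866} = \frac{49283}{10401074}$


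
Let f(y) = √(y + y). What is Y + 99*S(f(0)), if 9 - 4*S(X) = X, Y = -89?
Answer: 535/4 ≈ 133.75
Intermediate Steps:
f(y) = √2*√y (f(y) = √(2*y) = √2*√y)
S(X) = 9/4 - X/4
Y + 99*S(f(0)) = -89 + 99*(9/4 - √2*√0/4) = -89 + 99*(9/4 - √2*0/4) = -89 + 99*(9/4 - ¼*0) = -89 + 99*(9/4 + 0) = -89 + 99*(9/4) = -89 + 891/4 = 535/4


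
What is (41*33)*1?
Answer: 1353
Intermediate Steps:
(41*33)*1 = 1353*1 = 1353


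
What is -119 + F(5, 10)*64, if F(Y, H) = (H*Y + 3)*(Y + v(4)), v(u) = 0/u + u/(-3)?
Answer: 36955/3 ≈ 12318.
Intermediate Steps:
v(u) = -u/3 (v(u) = 0 + u*(-1/3) = 0 - u/3 = -u/3)
F(Y, H) = (3 + H*Y)*(-4/3 + Y) (F(Y, H) = (H*Y + 3)*(Y - 1/3*4) = (3 + H*Y)*(Y - 4/3) = (3 + H*Y)*(-4/3 + Y))
-119 + F(5, 10)*64 = -119 + (-4 + 3*5 + 10*5**2 - 4/3*10*5)*64 = -119 + (-4 + 15 + 10*25 - 200/3)*64 = -119 + (-4 + 15 + 250 - 200/3)*64 = -119 + (583/3)*64 = -119 + 37312/3 = 36955/3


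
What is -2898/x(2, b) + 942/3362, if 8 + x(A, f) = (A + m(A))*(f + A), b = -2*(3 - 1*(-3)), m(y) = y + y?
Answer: 2451783/57154 ≈ 42.898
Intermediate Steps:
m(y) = 2*y
b = -12 (b = -2*(3 + 3) = -2*6 = -12)
x(A, f) = -8 + 3*A*(A + f) (x(A, f) = -8 + (A + 2*A)*(f + A) = -8 + (3*A)*(A + f) = -8 + 3*A*(A + f))
-2898/x(2, b) + 942/3362 = -2898/(-8 + 3*2² + 3*2*(-12)) + 942/3362 = -2898/(-8 + 3*4 - 72) + 942*(1/3362) = -2898/(-8 + 12 - 72) + 471/1681 = -2898/(-68) + 471/1681 = -2898*(-1/68) + 471/1681 = 1449/34 + 471/1681 = 2451783/57154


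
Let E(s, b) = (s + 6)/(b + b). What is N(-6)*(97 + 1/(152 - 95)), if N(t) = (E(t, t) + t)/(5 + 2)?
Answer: -1580/19 ≈ -83.158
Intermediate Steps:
E(s, b) = (6 + s)/(2*b) (E(s, b) = (6 + s)/((2*b)) = (6 + s)*(1/(2*b)) = (6 + s)/(2*b))
N(t) = t/7 + (6 + t)/(14*t) (N(t) = ((6 + t)/(2*t) + t)/(5 + 2) = (t + (6 + t)/(2*t))/7 = (t + (6 + t)/(2*t))*(1/7) = t/7 + (6 + t)/(14*t))
N(-6)*(97 + 1/(152 - 95)) = ((1/14)*(6 - 6 + 2*(-6)**2)/(-6))*(97 + 1/(152 - 95)) = ((1/14)*(-1/6)*(6 - 6 + 2*36))*(97 + 1/57) = ((1/14)*(-1/6)*(6 - 6 + 72))*(97 + 1/57) = ((1/14)*(-1/6)*72)*(5530/57) = -6/7*5530/57 = -1580/19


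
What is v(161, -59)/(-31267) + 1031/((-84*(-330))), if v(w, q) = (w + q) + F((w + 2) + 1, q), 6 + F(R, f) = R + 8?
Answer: 24807317/866721240 ≈ 0.028622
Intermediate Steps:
F(R, f) = 2 + R (F(R, f) = -6 + (R + 8) = -6 + (8 + R) = 2 + R)
v(w, q) = 5 + q + 2*w (v(w, q) = (w + q) + (2 + ((w + 2) + 1)) = (q + w) + (2 + ((2 + w) + 1)) = (q + w) + (2 + (3 + w)) = (q + w) + (5 + w) = 5 + q + 2*w)
v(161, -59)/(-31267) + 1031/((-84*(-330))) = (5 - 59 + 2*161)/(-31267) + 1031/((-84*(-330))) = (5 - 59 + 322)*(-1/31267) + 1031/27720 = 268*(-1/31267) + 1031*(1/27720) = -268/31267 + 1031/27720 = 24807317/866721240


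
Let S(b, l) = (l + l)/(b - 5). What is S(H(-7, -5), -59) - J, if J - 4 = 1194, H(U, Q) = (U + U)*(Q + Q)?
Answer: -161848/135 ≈ -1198.9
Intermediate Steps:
H(U, Q) = 4*Q*U (H(U, Q) = (2*U)*(2*Q) = 4*Q*U)
S(b, l) = 2*l/(-5 + b) (S(b, l) = (2*l)/(-5 + b) = 2*l/(-5 + b))
J = 1198 (J = 4 + 1194 = 1198)
S(H(-7, -5), -59) - J = 2*(-59)/(-5 + 4*(-5)*(-7)) - 1*1198 = 2*(-59)/(-5 + 140) - 1198 = 2*(-59)/135 - 1198 = 2*(-59)*(1/135) - 1198 = -118/135 - 1198 = -161848/135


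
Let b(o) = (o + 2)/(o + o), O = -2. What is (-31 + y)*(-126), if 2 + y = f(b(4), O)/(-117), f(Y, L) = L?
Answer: 54026/13 ≈ 4155.8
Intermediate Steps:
b(o) = (2 + o)/(2*o) (b(o) = (2 + o)/((2*o)) = (2 + o)*(1/(2*o)) = (2 + o)/(2*o))
y = -232/117 (y = -2 - 2/(-117) = -2 - 2*(-1/117) = -2 + 2/117 = -232/117 ≈ -1.9829)
(-31 + y)*(-126) = (-31 - 232/117)*(-126) = -3859/117*(-126) = 54026/13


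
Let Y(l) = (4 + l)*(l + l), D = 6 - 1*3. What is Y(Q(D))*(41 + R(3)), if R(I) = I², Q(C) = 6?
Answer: 6000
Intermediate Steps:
D = 3 (D = 6 - 3 = 3)
Y(l) = 2*l*(4 + l) (Y(l) = (4 + l)*(2*l) = 2*l*(4 + l))
Y(Q(D))*(41 + R(3)) = (2*6*(4 + 6))*(41 + 3²) = (2*6*10)*(41 + 9) = 120*50 = 6000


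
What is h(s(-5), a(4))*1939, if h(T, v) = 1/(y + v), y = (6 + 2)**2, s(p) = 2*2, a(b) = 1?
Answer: 1939/65 ≈ 29.831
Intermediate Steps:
s(p) = 4
y = 64 (y = 8**2 = 64)
h(T, v) = 1/(64 + v)
h(s(-5), a(4))*1939 = 1939/(64 + 1) = 1939/65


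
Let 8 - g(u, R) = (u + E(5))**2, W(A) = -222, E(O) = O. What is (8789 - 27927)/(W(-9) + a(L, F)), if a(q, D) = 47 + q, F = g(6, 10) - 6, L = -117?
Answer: 9569/146 ≈ 65.541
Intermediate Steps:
g(u, R) = 8 - (5 + u)**2 (g(u, R) = 8 - (u + 5)**2 = 8 - (5 + u)**2)
F = -119 (F = (8 - (5 + 6)**2) - 6 = (8 - 1*11**2) - 6 = (8 - 1*121) - 6 = (8 - 121) - 6 = -113 - 6 = -119)
(8789 - 27927)/(W(-9) + a(L, F)) = (8789 - 27927)/(-222 + (47 - 117)) = -19138/(-222 - 70) = -19138/(-292) = -19138*(-1/292) = 9569/146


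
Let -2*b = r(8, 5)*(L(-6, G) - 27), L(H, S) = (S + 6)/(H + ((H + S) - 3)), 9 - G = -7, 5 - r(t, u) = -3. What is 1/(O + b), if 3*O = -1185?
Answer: -1/375 ≈ -0.0026667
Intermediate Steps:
r(t, u) = 8 (r(t, u) = 5 - 1*(-3) = 5 + 3 = 8)
G = 16 (G = 9 - 1*(-7) = 9 + 7 = 16)
O = -395 (O = (1/3)*(-1185) = -395)
L(H, S) = (6 + S)/(-3 + S + 2*H) (L(H, S) = (6 + S)/(H + (-3 + H + S)) = (6 + S)/(-3 + S + 2*H))
b = 20 (b = -4*((6 + 16)/(-3 + 16 + 2*(-6)) - 27) = -4*(22/(-3 + 16 - 12) - 27) = -4*(22/1 - 27) = -4*(1*22 - 27) = -4*(22 - 27) = -4*(-5) = -1/2*(-40) = 20)
1/(O + b) = 1/(-395 + 20) = 1/(-375) = -1/375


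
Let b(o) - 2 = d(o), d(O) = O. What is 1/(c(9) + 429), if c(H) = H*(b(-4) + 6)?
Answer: 1/465 ≈ 0.0021505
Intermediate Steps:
b(o) = 2 + o
c(H) = 4*H (c(H) = H*((2 - 4) + 6) = H*(-2 + 6) = H*4 = 4*H)
1/(c(9) + 429) = 1/(4*9 + 429) = 1/(36 + 429) = 1/465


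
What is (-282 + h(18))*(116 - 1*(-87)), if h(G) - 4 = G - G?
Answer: -56434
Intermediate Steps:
h(G) = 4 (h(G) = 4 + (G - G) = 4 + 0 = 4)
(-282 + h(18))*(116 - 1*(-87)) = (-282 + 4)*(116 - 1*(-87)) = -278*(116 + 87) = -278*203 = -56434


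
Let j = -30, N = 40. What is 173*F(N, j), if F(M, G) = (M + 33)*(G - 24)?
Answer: -681966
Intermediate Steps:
F(M, G) = (-24 + G)*(33 + M) (F(M, G) = (33 + M)*(-24 + G) = (-24 + G)*(33 + M))
173*F(N, j) = 173*(-792 - 24*40 + 33*(-30) - 30*40) = 173*(-792 - 960 - 990 - 1200) = 173*(-3942) = -681966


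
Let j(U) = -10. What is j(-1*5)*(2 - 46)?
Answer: 440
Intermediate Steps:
j(-1*5)*(2 - 46) = -10*(2 - 46) = -10*(-44) = 440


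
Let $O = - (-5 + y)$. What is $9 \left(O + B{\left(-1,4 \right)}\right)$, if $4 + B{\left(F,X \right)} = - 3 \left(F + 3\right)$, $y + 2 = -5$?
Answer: $18$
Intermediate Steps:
$y = -7$ ($y = -2 - 5 = -7$)
$O = 12$ ($O = - (-5 - 7) = \left(-1\right) \left(-12\right) = 12$)
$B{\left(F,X \right)} = -13 - 3 F$ ($B{\left(F,X \right)} = -4 - 3 \left(F + 3\right) = -4 - 3 \left(3 + F\right) = -4 - \left(9 + 3 F\right) = -13 - 3 F$)
$9 \left(O + B{\left(-1,4 \right)}\right) = 9 \left(12 - 10\right) = 9 \cdot 2 = 18$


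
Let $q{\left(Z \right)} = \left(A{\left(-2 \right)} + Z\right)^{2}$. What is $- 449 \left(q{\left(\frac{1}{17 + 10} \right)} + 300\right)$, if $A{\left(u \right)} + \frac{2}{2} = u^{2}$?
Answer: $- \frac{101215376}{729} \approx -1.3884 \cdot 10^{5}$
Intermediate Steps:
$A{\left(u \right)} = -1 + u^{2}$
$q{\left(Z \right)} = \left(3 + Z\right)^{2}$ ($q{\left(Z \right)} = \left(\left(-1 + \left(-2\right)^{2}\right) + Z\right)^{2} = \left(\left(-1 + 4\right) + Z\right)^{2} = \left(3 + Z\right)^{2}$)
$- 449 \left(q{\left(\frac{1}{17 + 10} \right)} + 300\right) = - 449 \left(\left(3 + \frac{1}{17 + 10}\right)^{2} + 300\right) = - 449 \left(\left(3 + \frac{1}{27}\right)^{2} + 300\right) = - 449 \left(\left(\frac{82}{27}\right)^{2} + 300\right) = - 449 \left(\frac{6724}{729} + 300\right) = \left(-449\right) \frac{225424}{729} = - \frac{101215376}{729}$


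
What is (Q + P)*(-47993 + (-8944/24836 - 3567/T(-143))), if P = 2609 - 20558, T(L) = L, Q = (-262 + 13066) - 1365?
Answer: 39609195723480/126841 ≈ 3.1227e+8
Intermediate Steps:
Q = 11439 (Q = 12804 - 1365 = 11439)
P = -17949
(Q + P)*(-47993 + (-8944/24836 - 3567/T(-143))) = (11439 - 17949)*(-47993 + (-8944/24836 - 3567/(-143))) = -6510*(-47993 + (-8944*1/24836 - 3567*(-1/143))) = -6510*(-47993 + (-2236/6209 + 3567/143)) = -6510*(-47993 + 21827755/887887) = -6510*(-42590533036/887887) = 39609195723480/126841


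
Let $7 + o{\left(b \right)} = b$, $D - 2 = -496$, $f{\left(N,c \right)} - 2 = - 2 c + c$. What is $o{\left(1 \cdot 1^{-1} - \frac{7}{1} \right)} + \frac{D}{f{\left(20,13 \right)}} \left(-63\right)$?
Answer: $- \frac{31265}{11} \approx -2842.3$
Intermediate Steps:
$f{\left(N,c \right)} = 2 - c$ ($f{\left(N,c \right)} = 2 + \left(- 2 c + c\right) = 2 - c$)
$D = -494$ ($D = 2 - 496 = -494$)
$o{\left(b \right)} = -7 + b$
$o{\left(1 \cdot 1^{-1} - \frac{7}{1} \right)} + \frac{D}{f{\left(20,13 \right)}} \left(-63\right) = \left(-7 + \left(1 \cdot 1^{-1} - \frac{7}{1}\right)\right) + - \frac{494}{2 - 13} \left(-63\right) = \left(-7 + \left(1 \cdot 1 - 7\right)\right) + - \frac{494}{2 - 13} \left(-63\right) = \left(-7 + \left(1 - 7\right)\right) + - \frac{494}{-11} \left(-63\right) = \left(-7 - 6\right) + \left(-494\right) \left(- \frac{1}{11}\right) \left(-63\right) = -13 + \frac{494}{11} \left(-63\right) = -13 - \frac{31122}{11} = - \frac{31265}{11}$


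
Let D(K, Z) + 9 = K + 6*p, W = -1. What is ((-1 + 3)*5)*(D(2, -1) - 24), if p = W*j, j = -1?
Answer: -250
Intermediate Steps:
p = 1 (p = -1*(-1) = 1)
D(K, Z) = -3 + K (D(K, Z) = -9 + (K + 6*1) = -9 + (K + 6) = -9 + (6 + K) = -3 + K)
((-1 + 3)*5)*(D(2, -1) - 24) = ((-1 + 3)*5)*((-3 + 2) - 24) = (2*5)*(-1 - 24) = 10*(-25) = -250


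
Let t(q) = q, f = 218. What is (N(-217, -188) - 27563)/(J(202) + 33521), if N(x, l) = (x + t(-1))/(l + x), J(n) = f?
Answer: -11162797/13664295 ≈ -0.81693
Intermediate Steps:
J(n) = 218
N(x, l) = (-1 + x)/(l + x) (N(x, l) = (x - 1)/(l + x) = (-1 + x)/(l + x))
(N(-217, -188) - 27563)/(J(202) + 33521) = ((-1 - 217)/(-188 - 217) - 27563)/(218 + 33521) = (-218/(-405) - 27563)/33739 = (-1/405*(-218) - 27563)*(1/33739) = (218/405 - 27563)*(1/33739) = -11162797/405*1/33739 = -11162797/13664295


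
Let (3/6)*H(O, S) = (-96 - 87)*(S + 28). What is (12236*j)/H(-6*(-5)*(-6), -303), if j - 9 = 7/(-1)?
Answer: 12236/50325 ≈ 0.24314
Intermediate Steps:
j = 2 (j = 9 + 7/(-1) = 9 + 7*(-1) = 9 - 7 = 2)
H(O, S) = -10248 - 366*S (H(O, S) = 2*((-96 - 87)*(S + 28)) = 2*(-183*(28 + S)) = 2*(-5124 - 183*S) = -10248 - 366*S)
(12236*j)/H(-6*(-5)*(-6), -303) = (12236*2)/(-10248 - 366*(-303)) = 24472/(-10248 + 110898) = 24472/100650 = 24472*(1/100650) = 12236/50325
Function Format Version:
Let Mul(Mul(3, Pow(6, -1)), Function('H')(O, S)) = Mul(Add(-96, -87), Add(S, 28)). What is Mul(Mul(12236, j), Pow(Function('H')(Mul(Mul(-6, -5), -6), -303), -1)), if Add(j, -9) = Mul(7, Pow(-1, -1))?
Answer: Rational(12236, 50325) ≈ 0.24314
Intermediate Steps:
j = 2 (j = Add(9, Mul(7, Pow(-1, -1))) = Add(9, Mul(7, -1)) = Add(9, -7) = 2)
Function('H')(O, S) = Add(-10248, Mul(-366, S)) (Function('H')(O, S) = Mul(2, Mul(Add(-96, -87), Add(S, 28))) = Mul(2, Mul(-183, Add(28, S))) = Mul(2, Add(-5124, Mul(-183, S))) = Add(-10248, Mul(-366, S)))
Mul(Mul(12236, j), Pow(Function('H')(Mul(Mul(-6, -5), -6), -303), -1)) = Mul(Mul(12236, 2), Pow(Add(-10248, Mul(-366, -303)), -1)) = Mul(24472, Pow(Add(-10248, 110898), -1)) = Mul(24472, Pow(100650, -1)) = Mul(24472, Rational(1, 100650)) = Rational(12236, 50325)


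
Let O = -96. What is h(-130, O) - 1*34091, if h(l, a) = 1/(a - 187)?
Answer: -9647754/283 ≈ -34091.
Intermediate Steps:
h(l, a) = 1/(-187 + a)
h(-130, O) - 1*34091 = 1/(-187 - 96) - 1*34091 = 1/(-283) - 34091 = -1/283 - 34091 = -9647754/283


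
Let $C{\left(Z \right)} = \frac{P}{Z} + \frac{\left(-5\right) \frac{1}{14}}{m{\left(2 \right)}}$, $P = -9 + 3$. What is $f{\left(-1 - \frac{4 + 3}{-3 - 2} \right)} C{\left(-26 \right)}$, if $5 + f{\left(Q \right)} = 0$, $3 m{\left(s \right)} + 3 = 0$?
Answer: $- \frac{535}{182} \approx -2.9396$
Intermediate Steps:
$P = -6$
$m{\left(s \right)} = -1$ ($m{\left(s \right)} = -1 + \frac{1}{3} \cdot 0 = -1 + 0 = -1$)
$f{\left(Q \right)} = -5$ ($f{\left(Q \right)} = -5 + 0 = -5$)
$C{\left(Z \right)} = \frac{5}{14} - \frac{6}{Z}$ ($C{\left(Z \right)} = - \frac{6}{Z} + \frac{\left(-5\right) \frac{1}{14}}{-1} = - \frac{6}{Z} + \left(-5\right) \frac{1}{14} \left(-1\right) = - \frac{6}{Z} - - \frac{5}{14} = - \frac{6}{Z} + \frac{5}{14} = \frac{5}{14} - \frac{6}{Z}$)
$f{\left(-1 - \frac{4 + 3}{-3 - 2} \right)} C{\left(-26 \right)} = - 5 \left(\frac{5}{14} - \frac{6}{-26}\right) = - 5 \left(\frac{5}{14} - - \frac{3}{13}\right) = - 5 \left(\frac{5}{14} + \frac{3}{13}\right) = \left(-5\right) \frac{107}{182} = - \frac{535}{182}$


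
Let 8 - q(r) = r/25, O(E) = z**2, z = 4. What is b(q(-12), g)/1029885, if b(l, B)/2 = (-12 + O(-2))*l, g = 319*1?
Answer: 1696/25747125 ≈ 6.5871e-5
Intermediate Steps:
g = 319
O(E) = 16 (O(E) = 4**2 = 16)
q(r) = 8 - r/25
b(l, B) = 8*l (b(l, B) = 2*((-12 + 16)*l) = 2*(4*l) = 8*l)
b(q(-12), g)/1029885 = (8*(8 - 1/25*(-12)))/1029885 = (8*(8 + 12/25))*(1/1029885) = (8*(212/25))*(1/1029885) = (1696/25)*(1/1029885) = 1696/25747125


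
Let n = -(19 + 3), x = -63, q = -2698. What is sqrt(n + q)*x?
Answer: -252*I*sqrt(170) ≈ -3285.7*I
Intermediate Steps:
n = -22 (n = -1*22 = -22)
sqrt(n + q)*x = sqrt(-22 - 2698)*(-63) = sqrt(-2720)*(-63) = (4*I*sqrt(170))*(-63) = -252*I*sqrt(170)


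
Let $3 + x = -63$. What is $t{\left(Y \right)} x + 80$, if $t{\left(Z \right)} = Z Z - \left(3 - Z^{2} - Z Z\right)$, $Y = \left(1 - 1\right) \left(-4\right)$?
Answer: $278$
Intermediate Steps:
$x = -66$ ($x = -3 - 63 = -66$)
$Y = 0$ ($Y = 0 \left(-4\right) = 0$)
$t{\left(Z \right)} = -3 + 3 Z^{2}$ ($t{\left(Z \right)} = Z^{2} + \left(\left(Z^{2} + Z^{2}\right) - 3\right) = Z^{2} + \left(2 Z^{2} - 3\right) = Z^{2} + \left(-3 + 2 Z^{2}\right) = -3 + 3 Z^{2}$)
$t{\left(Y \right)} x + 80 = \left(-3 + 3 \cdot 0^{2}\right) \left(-66\right) + 80 = \left(-3 + 3 \cdot 0\right) \left(-66\right) + 80 = \left(-3 + 0\right) \left(-66\right) + 80 = \left(-3\right) \left(-66\right) + 80 = 198 + 80 = 278$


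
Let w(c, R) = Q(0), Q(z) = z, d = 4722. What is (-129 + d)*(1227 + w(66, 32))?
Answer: 5635611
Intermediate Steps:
w(c, R) = 0
(-129 + d)*(1227 + w(66, 32)) = (-129 + 4722)*(1227 + 0) = 4593*1227 = 5635611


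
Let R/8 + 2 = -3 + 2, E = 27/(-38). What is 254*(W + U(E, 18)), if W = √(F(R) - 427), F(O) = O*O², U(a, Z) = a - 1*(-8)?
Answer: 35179/19 + 254*I*√14251 ≈ 1851.5 + 30322.0*I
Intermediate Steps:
E = -27/38 (E = 27*(-1/38) = -27/38 ≈ -0.71053)
R = -24 (R = -16 + 8*(-3 + 2) = -16 + 8*(-1) = -16 - 8 = -24)
U(a, Z) = 8 + a (U(a, Z) = a + 8 = 8 + a)
F(O) = O³
W = I*√14251 (W = √((-24)³ - 427) = √(-13824 - 427) = √(-14251) = I*√14251 ≈ 119.38*I)
254*(W + U(E, 18)) = 254*(I*√14251 + (8 - 27/38)) = 254*(I*√14251 + 277/38) = 254*(277/38 + I*√14251) = 35179/19 + 254*I*√14251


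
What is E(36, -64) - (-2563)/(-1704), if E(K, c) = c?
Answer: -111619/1704 ≈ -65.504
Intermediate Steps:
E(36, -64) - (-2563)/(-1704) = -64 - (-2563)/(-1704) = -64 - (-2563)*(-1)/1704 = -64 - 1*2563/1704 = -64 - 2563/1704 = -111619/1704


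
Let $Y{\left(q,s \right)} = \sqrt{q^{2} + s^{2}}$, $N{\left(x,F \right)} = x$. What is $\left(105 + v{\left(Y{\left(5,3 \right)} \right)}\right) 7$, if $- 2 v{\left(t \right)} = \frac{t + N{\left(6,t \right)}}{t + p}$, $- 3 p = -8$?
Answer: $\frac{177303}{242} - \frac{105 \sqrt{34}}{242} \approx 730.13$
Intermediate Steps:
$p = \frac{8}{3}$ ($p = \left(- \frac{1}{3}\right) \left(-8\right) = \frac{8}{3} \approx 2.6667$)
$v{\left(t \right)} = - \frac{6 + t}{2 \left(\frac{8}{3} + t\right)}$ ($v{\left(t \right)} = - \frac{\left(t + 6\right) \frac{1}{t + \frac{8}{3}}}{2} = - \frac{\left(6 + t\right) \frac{1}{\frac{8}{3} + t}}{2} = - \frac{\frac{1}{\frac{8}{3} + t} \left(6 + t\right)}{2} = - \frac{6 + t}{2 \left(\frac{8}{3} + t\right)}$)
$\left(105 + v{\left(Y{\left(5,3 \right)} \right)}\right) 7 = \left(105 + \frac{3 \left(-6 - \sqrt{5^{2} + 3^{2}}\right)}{2 \left(8 + 3 \sqrt{5^{2} + 3^{2}}\right)}\right) 7 = \left(105 + \frac{3 \left(-6 - \sqrt{25 + 9}\right)}{2 \left(8 + 3 \sqrt{25 + 9}\right)}\right) 7 = \left(105 + \frac{3 \left(-6 - \sqrt{34}\right)}{2 \left(8 + 3 \sqrt{34}\right)}\right) 7 = 735 + \frac{21 \left(-6 - \sqrt{34}\right)}{2 \left(8 + 3 \sqrt{34}\right)}$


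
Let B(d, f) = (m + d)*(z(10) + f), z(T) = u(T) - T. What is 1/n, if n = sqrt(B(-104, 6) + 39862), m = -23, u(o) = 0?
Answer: sqrt(40370)/40370 ≈ 0.0049770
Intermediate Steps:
z(T) = -T (z(T) = 0 - T = -T)
B(d, f) = (-23 + d)*(-10 + f) (B(d, f) = (-23 + d)*(-1*10 + f) = (-23 + d)*(-10 + f))
n = sqrt(40370) (n = sqrt((230 - 23*6 - 10*(-104) - 104*6) + 39862) = sqrt((230 - 138 + 1040 - 624) + 39862) = sqrt(508 + 39862) = sqrt(40370) ≈ 200.92)
1/n = 1/(sqrt(40370)) = sqrt(40370)/40370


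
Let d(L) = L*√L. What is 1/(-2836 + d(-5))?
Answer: I/(-2836*I + 5*√5) ≈ -0.0003526 + 1.3901e-6*I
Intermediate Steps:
d(L) = L^(3/2)
1/(-2836 + d(-5)) = 1/(-2836 + (-5)^(3/2)) = 1/(-2836 - 5*I*√5)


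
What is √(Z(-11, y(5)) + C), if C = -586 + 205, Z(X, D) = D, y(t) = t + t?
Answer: I*√371 ≈ 19.261*I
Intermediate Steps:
y(t) = 2*t
C = -381
√(Z(-11, y(5)) + C) = √(2*5 - 381) = √(10 - 381) = √(-371) = I*√371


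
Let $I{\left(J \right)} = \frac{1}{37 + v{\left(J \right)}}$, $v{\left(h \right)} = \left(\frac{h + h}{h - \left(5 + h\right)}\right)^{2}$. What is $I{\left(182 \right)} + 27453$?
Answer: $\frac{3662806738}{133421} \approx 27453.0$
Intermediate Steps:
$v{\left(h \right)} = \frac{4 h^{2}}{25}$ ($v{\left(h \right)} = \left(\frac{2 h}{-5}\right)^{2} = \left(2 h \left(- \frac{1}{5}\right)\right)^{2} = \left(- \frac{2 h}{5}\right)^{2} = \frac{4 h^{2}}{25}$)
$I{\left(J \right)} = \frac{1}{37 + \frac{4 J^{2}}{25}}$
$I{\left(182 \right)} + 27453 = \frac{25}{925 + 4 \cdot 182^{2}} + 27453 = \frac{25}{925 + 4 \cdot 33124} + 27453 = \frac{25}{925 + 132496} + 27453 = \frac{25}{133421} + 27453 = \frac{3662806738}{133421}$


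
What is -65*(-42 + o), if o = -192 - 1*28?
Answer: 17030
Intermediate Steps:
o = -220 (o = -192 - 28 = -220)
-65*(-42 + o) = -65*(-42 - 220) = -65*(-262) = 17030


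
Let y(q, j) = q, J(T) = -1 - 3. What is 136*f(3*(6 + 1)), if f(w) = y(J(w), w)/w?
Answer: -544/21 ≈ -25.905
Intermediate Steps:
J(T) = -4
f(w) = -4/w
136*f(3*(6 + 1)) = 136*(-4*1/(3*(6 + 1))) = 136*(-4/(3*7)) = 136*(-4/21) = -544/21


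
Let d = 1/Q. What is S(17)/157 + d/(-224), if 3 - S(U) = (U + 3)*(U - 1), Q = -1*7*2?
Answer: -993955/492352 ≈ -2.0188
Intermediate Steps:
Q = -14 (Q = -7*2 = -14)
S(U) = 3 - (-1 + U)*(3 + U) (S(U) = 3 - (U + 3)*(U - 1) = 3 - (3 + U)*(-1 + U) = 3 - (-1 + U)*(3 + U))
d = -1/14 (d = 1/(-14) = -1/14 ≈ -0.071429)
S(17)/157 + d/(-224) = (6 - 1*17**2 - 2*17)/157 - 1/14/(-224) = (6 - 1*289 - 34)*(1/157) - 1/14*(-1/224) = (6 - 289 - 34)*(1/157) + 1/3136 = -317*1/157 + 1/3136 = -317/157 + 1/3136 = -993955/492352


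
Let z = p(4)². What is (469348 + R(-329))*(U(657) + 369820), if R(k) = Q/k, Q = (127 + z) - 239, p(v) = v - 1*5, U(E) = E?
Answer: 57207429352631/329 ≈ 1.7388e+11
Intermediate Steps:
p(v) = -5 + v (p(v) = v - 5 = -5 + v)
z = 1 (z = (-5 + 4)² = (-1)² = 1)
Q = -111 (Q = (127 + 1) - 239 = 128 - 239 = -111)
R(k) = -111/k
(469348 + R(-329))*(U(657) + 369820) = (469348 - 111/(-329))*(657 + 369820) = (469348 - 111*(-1/329))*370477 = (469348 + 111/329)*370477 = (154415603/329)*370477 = 57207429352631/329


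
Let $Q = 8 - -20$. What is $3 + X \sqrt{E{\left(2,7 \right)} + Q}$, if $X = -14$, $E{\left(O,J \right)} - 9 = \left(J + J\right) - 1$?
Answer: $3 - 70 \sqrt{2} \approx -95.995$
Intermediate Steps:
$E{\left(O,J \right)} = 8 + 2 J$ ($E{\left(O,J \right)} = 9 + \left(\left(J + J\right) - 1\right) = 9 + \left(2 J - 1\right) = 9 + \left(-1 + 2 J\right) = 8 + 2 J$)
$Q = 28$ ($Q = 8 + 20 = 28$)
$3 + X \sqrt{E{\left(2,7 \right)} + Q} = 3 - 14 \sqrt{\left(8 + 2 \cdot 7\right) + 28} = 3 - 14 \sqrt{\left(8 + 14\right) + 28} = 3 - 14 \sqrt{22 + 28} = 3 - 14 \sqrt{50} = 3 - 14 \cdot 5 \sqrt{2} = 3 - 70 \sqrt{2}$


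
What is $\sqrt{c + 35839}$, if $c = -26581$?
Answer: $\sqrt{9258} \approx 96.219$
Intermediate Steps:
$\sqrt{c + 35839} = \sqrt{-26581 + 35839} = \sqrt{9258}$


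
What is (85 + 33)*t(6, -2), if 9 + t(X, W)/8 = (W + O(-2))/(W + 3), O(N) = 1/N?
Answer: -10856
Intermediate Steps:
t(X, W) = -72 + 8*(-½ + W)/(3 + W) (t(X, W) = -72 + 8*((W + 1/(-2))/(W + 3)) = -72 + 8*((W - ½)/(3 + W)) = -72 + 8*((-½ + W)/(3 + W)) = -72 + 8*(-½ + W)/(3 + W))
(85 + 33)*t(6, -2) = (85 + 33)*(4*(-55 - 16*(-2))/(3 - 2)) = 118*(4*(-55 + 32)/1) = 118*(4*1*(-23)) = 118*(-92) = -10856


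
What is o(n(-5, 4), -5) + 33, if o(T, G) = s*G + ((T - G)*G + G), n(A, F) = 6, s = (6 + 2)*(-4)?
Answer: 133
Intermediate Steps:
s = -32 (s = 8*(-4) = -32)
o(T, G) = -31*G + G*(T - G) (o(T, G) = -32*G + ((T - G)*G + G) = -32*G + (G*(T - G) + G) = -32*G + (G + G*(T - G)) = -31*G + G*(T - G))
o(n(-5, 4), -5) + 33 = -5*(-31 + 6 - 1*(-5)) + 33 = -5*(-31 + 6 + 5) + 33 = -5*(-20) + 33 = 100 + 33 = 133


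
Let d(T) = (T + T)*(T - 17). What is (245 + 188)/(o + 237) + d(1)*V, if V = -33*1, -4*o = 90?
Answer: 453890/429 ≈ 1058.0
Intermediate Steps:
o = -45/2 (o = -¼*90 = -45/2 ≈ -22.500)
d(T) = 2*T*(-17 + T) (d(T) = (2*T)*(-17 + T) = 2*T*(-17 + T))
V = -33
(245 + 188)/(o + 237) + d(1)*V = (245 + 188)/(-45/2 + 237) + (2*1*(-17 + 1))*(-33) = 433/(429/2) + (2*1*(-16))*(-33) = 433*(2/429) - 32*(-33) = 866/429 + 1056 = 453890/429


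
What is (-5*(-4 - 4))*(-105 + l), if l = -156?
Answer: -10440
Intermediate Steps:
(-5*(-4 - 4))*(-105 + l) = (-5*(-4 - 4))*(-105 - 156) = -5*(-8)*(-261) = 40*(-261) = -10440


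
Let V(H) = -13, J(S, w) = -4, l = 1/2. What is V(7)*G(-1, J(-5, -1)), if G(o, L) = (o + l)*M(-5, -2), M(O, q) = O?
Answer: -65/2 ≈ -32.500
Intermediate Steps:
l = ½ ≈ 0.50000
G(o, L) = -5/2 - 5*o (G(o, L) = (o + ½)*(-5) = (½ + o)*(-5) = -5/2 - 5*o)
V(7)*G(-1, J(-5, -1)) = -13*(-5/2 - 5*(-1)) = -13*(-5/2 + 5) = -13*5/2 = -65/2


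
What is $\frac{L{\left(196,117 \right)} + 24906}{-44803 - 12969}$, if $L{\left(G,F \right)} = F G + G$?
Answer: $- \frac{24017}{28886} \approx -0.83144$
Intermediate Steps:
$L{\left(G,F \right)} = G + F G$
$\frac{L{\left(196,117 \right)} + 24906}{-44803 - 12969} = \frac{196 \left(1 + 117\right) + 24906}{-44803 - 12969} = \frac{196 \cdot 118 + 24906}{-57772} = \left(23128 + 24906\right) \left(- \frac{1}{57772}\right) = 48034 \left(- \frac{1}{57772}\right) = - \frac{24017}{28886}$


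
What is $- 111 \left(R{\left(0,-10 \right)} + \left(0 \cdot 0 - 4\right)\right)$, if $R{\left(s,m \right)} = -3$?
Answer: $777$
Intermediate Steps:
$- 111 \left(R{\left(0,-10 \right)} + \left(0 \cdot 0 - 4\right)\right) = - 111 \left(-3 + \left(0 \cdot 0 - 4\right)\right) = - 111 \left(-3 + \left(0 - 4\right)\right) = - 111 \left(-3 - 4\right) = \left(-111\right) \left(-7\right) = 777$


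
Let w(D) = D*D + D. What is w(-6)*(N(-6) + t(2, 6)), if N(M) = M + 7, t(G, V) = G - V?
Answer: -90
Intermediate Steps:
N(M) = 7 + M
w(D) = D + D² (w(D) = D² + D = D + D²)
w(-6)*(N(-6) + t(2, 6)) = (-6*(1 - 6))*((7 - 6) + (2 - 1*6)) = (-6*(-5))*(1 + (2 - 6)) = 30*(1 - 4) = 30*(-3) = -90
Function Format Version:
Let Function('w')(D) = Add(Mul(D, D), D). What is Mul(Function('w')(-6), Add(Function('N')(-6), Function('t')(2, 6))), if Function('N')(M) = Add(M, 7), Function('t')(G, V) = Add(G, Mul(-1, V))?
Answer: -90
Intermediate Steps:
Function('N')(M) = Add(7, M)
Function('w')(D) = Add(D, Pow(D, 2)) (Function('w')(D) = Add(Pow(D, 2), D) = Add(D, Pow(D, 2)))
Mul(Function('w')(-6), Add(Function('N')(-6), Function('t')(2, 6))) = Mul(Mul(-6, Add(1, -6)), Add(Add(7, -6), Add(2, Mul(-1, 6)))) = Mul(Mul(-6, -5), Add(1, Add(2, -6))) = Mul(30, Add(1, -4)) = Mul(30, -3) = -90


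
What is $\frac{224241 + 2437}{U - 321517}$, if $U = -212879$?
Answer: $- \frac{113339}{267198} \approx -0.42418$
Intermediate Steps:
$\frac{224241 + 2437}{U - 321517} = \frac{224241 + 2437}{-212879 - 321517} = \frac{226678}{-534396} = 226678 \left(- \frac{1}{534396}\right) = - \frac{113339}{267198}$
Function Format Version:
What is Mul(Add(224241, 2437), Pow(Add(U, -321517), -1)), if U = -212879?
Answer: Rational(-113339, 267198) ≈ -0.42418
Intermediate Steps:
Mul(Add(224241, 2437), Pow(Add(U, -321517), -1)) = Mul(Add(224241, 2437), Pow(Add(-212879, -321517), -1)) = Mul(226678, Pow(-534396, -1)) = Mul(226678, Rational(-1, 534396)) = Rational(-113339, 267198)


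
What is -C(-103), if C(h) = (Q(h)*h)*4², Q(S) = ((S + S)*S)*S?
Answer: -3601628192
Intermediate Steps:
Q(S) = 2*S³ (Q(S) = ((2*S)*S)*S = (2*S²)*S = 2*S³)
C(h) = 32*h⁴ (C(h) = ((2*h³)*h)*4² = (2*h⁴)*16 = 32*h⁴)
-C(-103) = -32*(-103)⁴ = -32*112550881 = -1*3601628192 = -3601628192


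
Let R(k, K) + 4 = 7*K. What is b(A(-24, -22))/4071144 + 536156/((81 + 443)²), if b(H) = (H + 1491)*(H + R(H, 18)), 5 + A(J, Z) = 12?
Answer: 831781212/415862513 ≈ 2.0001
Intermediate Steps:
A(J, Z) = 7 (A(J, Z) = -5 + 12 = 7)
R(k, K) = -4 + 7*K
b(H) = (122 + H)*(1491 + H) (b(H) = (H + 1491)*(H + (-4 + 7*18)) = (1491 + H)*(H + (-4 + 126)) = (1491 + H)*(H + 122) = (1491 + H)*(122 + H) = (122 + H)*(1491 + H))
b(A(-24, -22))/4071144 + 536156/((81 + 443)²) = (181902 + 7² + 1613*7)/4071144 + 536156/((81 + 443)²) = (181902 + 49 + 11291)*(1/4071144) + 536156/(524²) = 193242*(1/4071144) + 536156/274576 = 4601/96932 + 536156*(1/274576) = 4601/96932 + 134039/68644 = 831781212/415862513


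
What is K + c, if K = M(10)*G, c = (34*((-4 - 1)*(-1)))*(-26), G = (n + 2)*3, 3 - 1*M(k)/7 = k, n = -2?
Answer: -4420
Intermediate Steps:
M(k) = 21 - 7*k
G = 0 (G = (-2 + 2)*3 = 0*3 = 0)
c = -4420 (c = (34*(-5*(-1)))*(-26) = (34*5)*(-26) = 170*(-26) = -4420)
K = 0 (K = (21 - 7*10)*0 = (21 - 70)*0 = -49*0 = 0)
K + c = 0 - 4420 = -4420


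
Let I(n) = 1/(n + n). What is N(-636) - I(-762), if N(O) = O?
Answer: -969263/1524 ≈ -636.00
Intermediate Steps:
I(n) = 1/(2*n)
N(-636) - I(-762) = -636 - 1/(2*(-762)) = -636 - (-1)/(2*762) = -636 - 1*(-1/1524) = -636 + 1/1524 = -969263/1524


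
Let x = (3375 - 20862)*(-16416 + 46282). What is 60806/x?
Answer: -30403/261133371 ≈ -0.00011643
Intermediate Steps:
x = -522266742 (x = -17487*29866 = -522266742)
60806/x = 60806/(-522266742) = 60806*(-1/522266742) = -30403/261133371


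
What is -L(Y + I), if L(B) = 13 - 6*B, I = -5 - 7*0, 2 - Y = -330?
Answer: 1949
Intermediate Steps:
Y = 332 (Y = 2 - 1*(-330) = 2 + 330 = 332)
I = -5 (I = -5 + 0 = -5)
-L(Y + I) = -(13 - 6*(332 - 5)) = -(13 - 6*327) = -(13 - 1962) = -1*(-1949) = 1949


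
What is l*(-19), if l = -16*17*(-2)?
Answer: -10336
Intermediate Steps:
l = 544 (l = -272*(-2) = 544)
l*(-19) = 544*(-19) = -10336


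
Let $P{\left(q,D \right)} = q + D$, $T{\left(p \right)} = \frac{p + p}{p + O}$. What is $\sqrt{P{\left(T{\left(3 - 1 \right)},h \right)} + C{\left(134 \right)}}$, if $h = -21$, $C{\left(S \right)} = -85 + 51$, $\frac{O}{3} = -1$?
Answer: $i \sqrt{59} \approx 7.6811 i$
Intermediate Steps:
$O = -3$ ($O = 3 \left(-1\right) = -3$)
$C{\left(S \right)} = -34$
$T{\left(p \right)} = \frac{2 p}{-3 + p}$ ($T{\left(p \right)} = \frac{p + p}{p - 3} = \frac{2 p}{-3 + p}$)
$P{\left(q,D \right)} = D + q$
$\sqrt{P{\left(T{\left(3 - 1 \right)},h \right)} + C{\left(134 \right)}} = \sqrt{\left(-21 + \frac{2 \left(3 - 1\right)}{-3 + \left(3 - 1\right)}\right) - 34} = \sqrt{\left(-21 + 2 \cdot 2 \frac{1}{-3 + 2}\right) - 34} = \sqrt{\left(-21 + 2 \cdot 2 \frac{1}{-1}\right) - 34} = \sqrt{\left(-21 + 2 \cdot 2 \left(-1\right)\right) - 34} = \sqrt{\left(-21 - 4\right) - 34} = \sqrt{-25 - 34} = \sqrt{-59} = i \sqrt{59}$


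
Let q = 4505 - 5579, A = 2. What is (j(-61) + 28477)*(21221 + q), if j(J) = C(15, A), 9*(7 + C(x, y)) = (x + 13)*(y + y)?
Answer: 5164522274/9 ≈ 5.7384e+8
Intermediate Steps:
q = -1074
C(x, y) = -7 + 2*y*(13 + x)/9 (C(x, y) = -7 + ((x + 13)*(y + y))/9 = -7 + ((13 + x)*(2*y))/9 = -7 + (2*y*(13 + x))/9 = -7 + 2*y*(13 + x)/9)
j(J) = 49/9 (j(J) = -7 + (26/9)*2 + (2/9)*15*2 = -7 + 52/9 + 20/3 = 49/9)
(j(-61) + 28477)*(21221 + q) = (49/9 + 28477)*(21221 - 1074) = (256342/9)*20147 = 5164522274/9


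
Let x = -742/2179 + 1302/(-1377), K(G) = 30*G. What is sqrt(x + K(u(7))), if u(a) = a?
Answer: 7*sqrt(473426653866)/333387 ≈ 14.447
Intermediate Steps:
x = -1286264/1000161 (x = -742*1/2179 + 1302*(-1/1377) = -742/2179 - 434/459 = -1286264/1000161 ≈ -1.2861)
sqrt(x + K(u(7))) = sqrt(-1286264/1000161 + 30*7) = sqrt(-1286264/1000161 + 210) = sqrt(208747546/1000161) = 7*sqrt(473426653866)/333387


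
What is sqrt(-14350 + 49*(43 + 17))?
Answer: I*sqrt(11410) ≈ 106.82*I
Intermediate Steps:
sqrt(-14350 + 49*(43 + 17)) = sqrt(-14350 + 49*60) = sqrt(-14350 + 2940) = sqrt(-11410) = I*sqrt(11410)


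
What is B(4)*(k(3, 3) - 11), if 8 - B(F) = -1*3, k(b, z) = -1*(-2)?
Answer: -99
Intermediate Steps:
k(b, z) = 2
B(F) = 11 (B(F) = 8 - (-1)*3 = 8 - 1*(-3) = 8 + 3 = 11)
B(4)*(k(3, 3) - 11) = 11*(2 - 11) = 11*(-9) = -99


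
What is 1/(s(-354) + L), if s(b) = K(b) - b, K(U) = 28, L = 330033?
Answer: 1/330415 ≈ 3.0265e-6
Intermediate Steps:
s(b) = 28 - b
1/(s(-354) + L) = 1/((28 - 1*(-354)) + 330033) = 1/((28 + 354) + 330033) = 1/(382 + 330033) = 1/330415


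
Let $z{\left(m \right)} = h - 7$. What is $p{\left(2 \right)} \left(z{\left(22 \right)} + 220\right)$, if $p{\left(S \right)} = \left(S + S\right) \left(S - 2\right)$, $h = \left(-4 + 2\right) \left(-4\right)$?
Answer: $0$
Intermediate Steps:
$h = 8$ ($h = \left(-2\right) \left(-4\right) = 8$)
$z{\left(m \right)} = 1$ ($z{\left(m \right)} = 8 - 7 = 1$)
$p{\left(S \right)} = 2 S \left(-2 + S\right)$
$p{\left(2 \right)} \left(z{\left(22 \right)} + 220\right) = 2 \cdot 2 \left(-2 + 2\right) \left(1 + 220\right) = 2 \cdot 2 \cdot 0 \cdot 221 = 0 \cdot 221 = 0$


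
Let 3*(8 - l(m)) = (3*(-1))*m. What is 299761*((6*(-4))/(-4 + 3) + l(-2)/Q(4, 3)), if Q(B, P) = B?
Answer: 15287811/2 ≈ 7.6439e+6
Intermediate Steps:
l(m) = 8 + m (l(m) = 8 - 3*(-1)*m/3 = 8 - (-1)*m = 8 + m)
299761*((6*(-4))/(-4 + 3) + l(-2)/Q(4, 3)) = 299761*((6*(-4))/(-4 + 3) + (8 - 2)/4) = 299761*(-24/(-1) + 6*(1/4)) = 299761*(-24*(-1) + 3/2) = 299761*(24 + 3/2) = 299761*(51/2) = 15287811/2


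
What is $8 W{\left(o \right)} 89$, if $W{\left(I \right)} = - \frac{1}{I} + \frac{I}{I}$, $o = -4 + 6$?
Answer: $356$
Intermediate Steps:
$o = 2$
$W{\left(I \right)} = 1 - \frac{1}{I}$ ($W{\left(I \right)} = - \frac{1}{I} + 1 = 1 - \frac{1}{I}$)
$8 W{\left(o \right)} 89 = 8 \frac{-1 + 2}{2} \cdot 89 = 8 \cdot \frac{1}{2} \cdot 1 \cdot 89 = 8 \cdot \frac{1}{2} \cdot 89 = 4 \cdot 89 = 356$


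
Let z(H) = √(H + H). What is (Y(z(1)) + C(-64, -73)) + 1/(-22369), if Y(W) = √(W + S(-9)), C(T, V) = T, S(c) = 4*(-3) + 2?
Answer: -1431617/22369 + I*√(10 - √2) ≈ -64.0 + 2.9302*I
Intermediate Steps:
S(c) = -10 (S(c) = -12 + 2 = -10)
z(H) = √2*√H (z(H) = √(2*H) = √2*√H)
Y(W) = √(-10 + W) (Y(W) = √(W - 10) = √(-10 + W))
(Y(z(1)) + C(-64, -73)) + 1/(-22369) = (√(-10 + √2*√1) - 64) + 1/(-22369) = (√(-10 + √2*1) - 64) - 1/22369 = (√(-10 + √2) - 64) - 1/22369 = (-64 + √(-10 + √2)) - 1/22369 = -1431617/22369 + √(-10 + √2)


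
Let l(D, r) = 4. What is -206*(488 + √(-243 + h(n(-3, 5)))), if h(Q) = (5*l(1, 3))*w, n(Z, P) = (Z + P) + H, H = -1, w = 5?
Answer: -100528 - 206*I*√143 ≈ -1.0053e+5 - 2463.4*I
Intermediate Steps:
n(Z, P) = -1 + P + Z (n(Z, P) = (Z + P) - 1 = (P + Z) - 1 = -1 + P + Z)
h(Q) = 100 (h(Q) = (5*4)*5 = 20*5 = 100)
-206*(488 + √(-243 + h(n(-3, 5)))) = -206*(488 + √(-243 + 100)) = -206*(488 + √(-143)) = -206*(488 + I*√143) = -100528 - 206*I*√143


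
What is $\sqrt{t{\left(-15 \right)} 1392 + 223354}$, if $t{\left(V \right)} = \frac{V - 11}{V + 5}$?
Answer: $\frac{\sqrt{5674330}}{5} \approx 476.42$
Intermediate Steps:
$t{\left(V \right)} = \frac{-11 + V}{5 + V}$
$\sqrt{t{\left(-15 \right)} 1392 + 223354} = \sqrt{\frac{-11 - 15}{5 - 15} \cdot 1392 + 223354} = \sqrt{\frac{1}{-10} \left(-26\right) 1392 + 223354} = \sqrt{\left(- \frac{1}{10}\right) \left(-26\right) 1392 + 223354} = \sqrt{\frac{13}{5} \cdot 1392 + 223354} = \sqrt{\frac{18096}{5} + 223354} = \sqrt{\frac{1134866}{5}} = \frac{\sqrt{5674330}}{5}$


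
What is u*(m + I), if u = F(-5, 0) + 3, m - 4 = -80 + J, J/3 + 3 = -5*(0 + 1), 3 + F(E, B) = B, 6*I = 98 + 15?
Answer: 0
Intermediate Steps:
I = 113/6 (I = (98 + 15)/6 = (1/6)*113 = 113/6 ≈ 18.833)
F(E, B) = -3 + B
J = -24 (J = -9 + 3*(-5*(0 + 1)) = -9 + 3*(-5*1) = -9 + 3*(-5) = -9 - 15 = -24)
m = -100 (m = 4 + (-80 - 24) = 4 - 104 = -100)
u = 0 (u = (-3 + 0) + 3 = -3 + 3 = 0)
u*(m + I) = 0*(-100 + 113/6) = 0*(-487/6) = 0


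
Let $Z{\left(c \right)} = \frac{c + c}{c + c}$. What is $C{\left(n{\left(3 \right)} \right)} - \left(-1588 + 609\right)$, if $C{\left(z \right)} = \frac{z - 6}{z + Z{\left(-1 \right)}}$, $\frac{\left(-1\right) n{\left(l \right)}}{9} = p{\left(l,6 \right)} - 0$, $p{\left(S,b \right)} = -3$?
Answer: $\frac{3919}{4} \approx 979.75$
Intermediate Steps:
$Z{\left(c \right)} = 1$ ($Z{\left(c \right)} = \frac{2 c}{2 c} = 2 c \frac{1}{2 c} = 1$)
$n{\left(l \right)} = 27$ ($n{\left(l \right)} = - 9 \left(-3 - 0\right) = - 9 \left(-3 + 0\right) = \left(-9\right) \left(-3\right) = 27$)
$C{\left(z \right)} = \frac{-6 + z}{1 + z}$ ($C{\left(z \right)} = \frac{z - 6}{z + 1} = \frac{-6 + z}{1 + z}$)
$C{\left(n{\left(3 \right)} \right)} - \left(-1588 + 609\right) = \frac{-6 + 27}{1 + 27} - \left(-1588 + 609\right) = \frac{1}{28} \cdot 21 - -979 = \frac{1}{28} \cdot 21 + 979 = \frac{3}{4} + 979 = \frac{3919}{4}$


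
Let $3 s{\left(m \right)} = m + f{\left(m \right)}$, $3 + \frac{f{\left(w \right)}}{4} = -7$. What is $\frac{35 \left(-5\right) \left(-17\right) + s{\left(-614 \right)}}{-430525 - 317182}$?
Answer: $- \frac{2757}{747707} \approx -0.0036873$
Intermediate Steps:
$f{\left(w \right)} = -40$ ($f{\left(w \right)} = -12 + 4 \left(-7\right) = -12 - 28 = -40$)
$s{\left(m \right)} = - \frac{40}{3} + \frac{m}{3}$ ($s{\left(m \right)} = \frac{m - 40}{3} = \frac{-40 + m}{3} = - \frac{40}{3} + \frac{m}{3}$)
$\frac{35 \left(-5\right) \left(-17\right) + s{\left(-614 \right)}}{-430525 - 317182} = \frac{35 \left(-5\right) \left(-17\right) + \left(- \frac{40}{3} + \frac{1}{3} \left(-614\right)\right)}{-430525 - 317182} = \frac{\left(-175\right) \left(-17\right) - 218}{-747707} = \left(2975 - 218\right) \left(- \frac{1}{747707}\right) = 2757 \left(- \frac{1}{747707}\right) = - \frac{2757}{747707}$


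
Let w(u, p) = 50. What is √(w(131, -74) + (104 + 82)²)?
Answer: √34646 ≈ 186.13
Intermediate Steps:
√(w(131, -74) + (104 + 82)²) = √(50 + (104 + 82)²) = √(50 + 186²) = √(50 + 34596) = √34646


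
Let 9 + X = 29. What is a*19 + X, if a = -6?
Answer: -94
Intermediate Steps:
X = 20 (X = -9 + 29 = 20)
a*19 + X = -6*19 + 20 = -114 + 20 = -94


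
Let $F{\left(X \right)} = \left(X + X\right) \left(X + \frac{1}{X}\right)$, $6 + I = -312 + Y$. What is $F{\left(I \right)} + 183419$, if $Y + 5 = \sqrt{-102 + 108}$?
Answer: $392091 - 1292 \sqrt{6} \approx 3.8893 \cdot 10^{5}$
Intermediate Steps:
$Y = -5 + \sqrt{6}$ ($Y = -5 + \sqrt{-102 + 108} = -5 + \sqrt{6} \approx -2.5505$)
$I = -323 + \sqrt{6}$ ($I = -6 - \left(317 - \sqrt{6}\right) = -323 + \sqrt{6} \approx -320.55$)
$F{\left(X \right)} = 2 X \left(X + \frac{1}{X}\right)$
$F{\left(I \right)} + 183419 = \left(2 + 2 \left(-323 + \sqrt{6}\right)^{2}\right) + 183419 = 183421 + 2 \left(-323 + \sqrt{6}\right)^{2}$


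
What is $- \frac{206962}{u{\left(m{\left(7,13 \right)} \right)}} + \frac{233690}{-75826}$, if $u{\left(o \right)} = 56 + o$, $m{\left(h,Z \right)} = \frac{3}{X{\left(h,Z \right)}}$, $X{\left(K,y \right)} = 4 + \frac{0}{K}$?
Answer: $- \frac{31412725039}{8606251} \approx -3650.0$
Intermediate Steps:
$X{\left(K,y \right)} = 4$ ($X{\left(K,y \right)} = 4 + 0 = 4$)
$m{\left(h,Z \right)} = \frac{3}{4}$
$- \frac{206962}{u{\left(m{\left(7,13 \right)} \right)}} + \frac{233690}{-75826} = - \frac{206962}{56 + \frac{3}{4}} + \frac{233690}{-75826} = - \frac{206962}{\frac{227}{4}} + 233690 \left(- \frac{1}{75826}\right) = \left(-206962\right) \frac{4}{227} - \frac{116845}{37913} = - \frac{827848}{227} - \frac{116845}{37913} = - \frac{31412725039}{8606251}$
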